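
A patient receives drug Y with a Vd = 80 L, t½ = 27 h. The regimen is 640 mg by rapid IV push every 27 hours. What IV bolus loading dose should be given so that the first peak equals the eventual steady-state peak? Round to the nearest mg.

1280 mg

f = (1/2)^(27/27) ≈ 0.500000; accumulation ratio R = 1/(1−f) ≈ 2.00000.
Loading dose to hit Cmax,ss on first dose: D_load = D_maint·R ≈ 640 × 2.00000 ≈ 1280.00 mg.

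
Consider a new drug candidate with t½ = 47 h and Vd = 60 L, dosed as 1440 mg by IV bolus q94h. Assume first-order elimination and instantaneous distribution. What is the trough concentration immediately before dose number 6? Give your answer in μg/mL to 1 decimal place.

8.0 μg/mL

f = (1/2)^(τ/t½) = (1/2)^(94/47) ≈ 0.2500.
C₀ = D/Vd = 1440/60 ≈ 24.000 μg/mL.
Before the 6th dose, 5 doses have been given. Superposition: Cmin = C₀·(f + f² + … + f^5).
≈ 24.000 × (0.2500 + 0.0625 + 0.0156 + 0.0039 + 0.0010) ≈ 24.000 × 0.3330 ≈ 7.992 μg/mL.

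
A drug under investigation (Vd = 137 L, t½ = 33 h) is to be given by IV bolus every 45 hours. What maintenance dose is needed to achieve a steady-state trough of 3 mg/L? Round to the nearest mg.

647 mg

τ/t½ = 45/33 ≈ 1.3636, so f = (1/2)^(45/33) ≈ 0.388602.
Cmin,ss = (D/Vd)·f/(1−f), so D = Cmin,ss·Vd·(1−f)/f.
D = 3 × 137 × (1−f)/f ≈ 3 × 137 × 1.57333 ≈ 646.64 mg.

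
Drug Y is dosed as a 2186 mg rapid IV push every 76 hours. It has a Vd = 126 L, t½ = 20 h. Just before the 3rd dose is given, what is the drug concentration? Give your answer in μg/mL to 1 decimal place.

1.3 μg/mL

f = (1/2)^(τ/t½) = (1/2)^(76/20) ≈ 0.0718.
C₀ = D/Vd = 2186/126 ≈ 17.349 μg/mL.
Before the 3rd dose, 2 doses have been given. Superposition: Cmin = C₀·(f + f²).
≈ 17.349 × (0.0718 + 0.0052) ≈ 17.349 × 0.0770 ≈ 1.336 μg/mL.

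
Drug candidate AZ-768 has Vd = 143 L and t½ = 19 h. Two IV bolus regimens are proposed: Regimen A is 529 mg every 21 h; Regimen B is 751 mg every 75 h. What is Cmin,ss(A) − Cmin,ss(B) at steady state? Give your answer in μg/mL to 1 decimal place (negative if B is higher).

Regimen A: f = (1/2)^(21/19) ≈ 0.4648; Cmin,ss = (529/143)·f/(1−f) ≈ 3.213 μg/mL.
Regimen B: f = (1/2)^(75/19) ≈ 0.0648; Cmin,ss = (751/143)·f/(1−f) ≈ 0.364 μg/mL.
Difference ≈ 3.213 − 0.364 ≈ 2.849 μg/mL.

2.8 μg/mL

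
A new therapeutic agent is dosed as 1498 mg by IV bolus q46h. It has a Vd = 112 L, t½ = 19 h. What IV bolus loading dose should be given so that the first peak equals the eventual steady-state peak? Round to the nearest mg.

1842 mg

f = (1/2)^(46/19) ≈ 0.186720; accumulation ratio R = 1/(1−f) ≈ 1.22959.
Loading dose to hit Cmax,ss on first dose: D_load = D_maint·R ≈ 1498 × 1.22959 ≈ 1841.93 mg.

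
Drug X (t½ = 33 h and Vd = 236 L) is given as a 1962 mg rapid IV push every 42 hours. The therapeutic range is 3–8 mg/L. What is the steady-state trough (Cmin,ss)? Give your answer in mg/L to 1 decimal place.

5.9 mg/L

k = ln2/t½ = ln2/33 ≈ 0.021004 h⁻¹; fraction remaining f = e^(−kτ) = e^(−0.021004×42) ≈ 0.4139.
Accumulation ratio R = 1/(1 − f) ≈ 1/0.5861 ≈ 1.7062.
Single-dose peak C₀ = D/Vd = 1962/236 ≈ 8.314 mg/L.
Steady-state peak Cmax,ss = C₀·R ≈ 8.314 × 1.7062 ≈ 14.185 mg/L.
Steady-state trough Cmin,ss = Cmax,ss·f ≈ 14.185 × 0.4139 ≈ 5.871 mg/L.
Trough 5.9 mg/L vs MEC 3 mg/L: adequate.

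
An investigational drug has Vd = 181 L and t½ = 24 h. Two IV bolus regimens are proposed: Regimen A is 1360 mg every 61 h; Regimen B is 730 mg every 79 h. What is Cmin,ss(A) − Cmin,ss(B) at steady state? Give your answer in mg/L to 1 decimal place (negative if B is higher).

1.1 mg/L

Regimen A: f = (1/2)^(61/24) ≈ 0.1717; Cmin,ss = (1360/181)·f/(1−f) ≈ 1.558 mg/L.
Regimen B: f = (1/2)^(79/24) ≈ 0.1021; Cmin,ss = (730/181)·f/(1−f) ≈ 0.459 mg/L.
Difference ≈ 1.558 − 0.459 ≈ 1.099 mg/L.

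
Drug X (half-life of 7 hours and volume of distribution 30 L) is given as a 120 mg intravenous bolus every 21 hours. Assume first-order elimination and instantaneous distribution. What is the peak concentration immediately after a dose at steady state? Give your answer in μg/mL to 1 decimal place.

The dosing interval is 3 half-lives, so f = 2^(−3) = 0.125.
At steady state, R = 1/(1 − 0.125) = 8/7.
Single-dose peak C₀ = D/Vd = 120/30 = 4 μg/mL.
Steady-state peak Cmax,ss = C₀·R = 4 × 8/7 ≈ 4.571 μg/mL.

4.6 μg/mL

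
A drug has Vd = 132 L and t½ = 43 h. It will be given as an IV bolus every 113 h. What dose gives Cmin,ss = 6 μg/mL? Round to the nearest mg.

τ/t½ = 113/43 ≈ 2.6279, so f = (1/2)^(113/43) ≈ 0.161779.
Cmin,ss = (D/Vd)·f/(1−f), so D = Cmin,ss·Vd·(1−f)/f.
D = 6 × 132 × (1−f)/f ≈ 6 × 132 × 5.18127 ≈ 4103.57 mg.

4104 mg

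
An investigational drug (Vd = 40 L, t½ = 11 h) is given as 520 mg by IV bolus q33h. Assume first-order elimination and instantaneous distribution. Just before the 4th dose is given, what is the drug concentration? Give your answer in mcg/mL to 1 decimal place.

f = (1/2)^(τ/t½) = (1/2)^(33/11) ≈ 0.1250.
C₀ = D/Vd = 520/40 ≈ 13.000 mcg/mL.
Before the 4th dose, 3 doses have been given. Superposition: Cmin = C₀·(f + f² + … + f^3).
≈ 13.000 × (0.1250 + 0.0156 + 0.0020) ≈ 13.000 × 0.1426 ≈ 1.854 mcg/mL.

1.9 mcg/mL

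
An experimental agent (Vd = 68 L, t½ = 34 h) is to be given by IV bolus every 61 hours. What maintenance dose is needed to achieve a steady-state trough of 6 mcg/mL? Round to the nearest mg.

1007 mg

τ/t½ = 61/34 ≈ 1.7941, so f = (1/2)^(61/34) ≈ 0.288348.
Cmin,ss = (D/Vd)·f/(1−f), so D = Cmin,ss·Vd·(1−f)/f.
D = 6 × 68 × (1−f)/f ≈ 6 × 68 × 2.46803 ≈ 1006.96 mg.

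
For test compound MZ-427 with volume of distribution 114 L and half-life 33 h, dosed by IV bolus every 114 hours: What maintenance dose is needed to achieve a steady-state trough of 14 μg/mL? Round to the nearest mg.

15901 mg

τ/t½ = 114/33 ≈ 3.4545, so f = (1/2)^(114/33) ≈ 0.091218.
Cmin,ss = (D/Vd)·f/(1−f), so D = Cmin,ss·Vd·(1−f)/f.
D = 14 × 114 × (1−f)/f ≈ 14 × 114 × 9.96275 ≈ 15900.55 mg.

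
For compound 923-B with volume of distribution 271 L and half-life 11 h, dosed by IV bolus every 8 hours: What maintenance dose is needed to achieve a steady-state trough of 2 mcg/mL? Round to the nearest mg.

τ/t½ = 8/11 ≈ 0.72727, so f = (1/2)^(8/11) ≈ 0.604045.
Cmin,ss = (D/Vd)·f/(1−f), so D = Cmin,ss·Vd·(1−f)/f.
D = 2 × 271 × (1−f)/f ≈ 2 × 271 × 0.65551 ≈ 355.29 mg.

355 mg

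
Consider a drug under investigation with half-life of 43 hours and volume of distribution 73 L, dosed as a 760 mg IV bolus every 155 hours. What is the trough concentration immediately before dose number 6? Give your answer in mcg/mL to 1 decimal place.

0.9 mcg/mL

f = (1/2)^(τ/t½) = (1/2)^(155/43) ≈ 0.0822.
C₀ = D/Vd = 760/73 ≈ 10.411 mcg/mL.
Before the 6th dose, 5 doses have been given. Superposition: Cmin = C₀·(f + f² + … + f^5).
≈ 10.411 × (0.0822 + 0.0068 + 0.0006 + 0.0000 + 0.0000) ≈ 10.411 × 0.0896 ≈ 0.933 mcg/mL.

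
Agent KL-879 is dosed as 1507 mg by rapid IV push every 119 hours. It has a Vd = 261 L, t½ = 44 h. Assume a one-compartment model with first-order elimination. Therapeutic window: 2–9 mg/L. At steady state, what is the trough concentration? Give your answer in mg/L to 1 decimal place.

1.0 mg/L

Over one 119-h interval, 119/44 ≈ 2.7045 half-lives elapse, leaving f ≈ 0.1534 of each dose.
Accumulation ratio R = 1/(1 − f) ≈ 1/0.8466 ≈ 1.1812.
Single-dose peak C₀ = D/Vd = 1507/261 ≈ 5.774 mg/L.
Steady-state peak Cmax,ss = C₀·R ≈ 5.774 × 1.1812 ≈ 6.820 mg/L.
One interval later, Cmin,ss = Cmax,ss·e^(−kτ) ≈ 6.820 × 0.1534 ≈ 1.046 mg/L.
Trough 1.0 mg/L vs MEC 2 mg/L: subtherapeutic.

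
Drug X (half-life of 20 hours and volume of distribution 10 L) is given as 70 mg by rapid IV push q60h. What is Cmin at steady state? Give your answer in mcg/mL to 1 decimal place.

τ = 60 h = 3 half-lives, so f = (1/2)^3 = 0.125.
At steady state, R = 1/(1 − 0.125) = 8/7.
Single-dose peak C₀ = D/Vd = 70/10 = 7 mcg/mL.
Steady-state peak Cmax,ss = C₀·R = 7 × 8/7 ≈ 8.000 mcg/mL.
Steady-state trough Cmin,ss = Cmax,ss·f ≈ 8.000 × 0.125 ≈ 1.000 mcg/mL.

1.0 mcg/mL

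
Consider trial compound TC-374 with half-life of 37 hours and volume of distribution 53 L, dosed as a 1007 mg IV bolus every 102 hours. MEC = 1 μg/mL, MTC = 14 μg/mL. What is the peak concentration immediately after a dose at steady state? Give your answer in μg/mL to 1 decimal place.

22.3 μg/mL

Over one 102-h interval, 102/37 ≈ 2.7568 half-lives elapse, leaving f ≈ 0.1480 of each dose.
At steady state, accumulation factor R = 1/(1 − e^(−kτ)) ≈ 1.1737.
Each bolus raises the concentration by D/Vd = 1007/53 ≈ 19.000 μg/mL.
Steady-state peak Cmax,ss = C₀·R ≈ 19.000 × 1.1737 ≈ 22.300 μg/mL.
Peak 22.3 μg/mL vs MTC 14 μg/mL: exceeds toxic threshold.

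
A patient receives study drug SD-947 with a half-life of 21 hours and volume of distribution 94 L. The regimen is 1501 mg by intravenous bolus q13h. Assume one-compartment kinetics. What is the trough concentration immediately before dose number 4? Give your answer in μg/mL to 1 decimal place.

21.6 μg/mL

f = (1/2)^(τ/t½) = (1/2)^(13/21) ≈ 0.6511.
C₀ = D/Vd = 1501/94 ≈ 15.968 μg/mL.
Before the 4th dose, 3 doses have been given. Superposition: Cmin = C₀·(f + f² + … + f^3).
≈ 15.968 × (0.6511 + 0.4239 + 0.2760) ≈ 15.968 × 1.3510 ≈ 21.573 μg/mL.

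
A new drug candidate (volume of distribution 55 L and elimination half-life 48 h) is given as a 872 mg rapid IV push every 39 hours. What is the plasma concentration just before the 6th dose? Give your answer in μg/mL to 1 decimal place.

f = (1/2)^(τ/t½) = (1/2)^(39/48) ≈ 0.5694.
C₀ = D/Vd = 872/55 ≈ 15.855 μg/mL.
Before the 6th dose, 5 doses have been given. Superposition: Cmin = C₀·(f + f² + … + f^5).
≈ 15.855 × (0.5694 + 0.3242 + 0.1846 + 0.1051 + 0.0599) ≈ 15.855 × 1.2432 ≈ 19.711 μg/mL.

19.7 μg/mL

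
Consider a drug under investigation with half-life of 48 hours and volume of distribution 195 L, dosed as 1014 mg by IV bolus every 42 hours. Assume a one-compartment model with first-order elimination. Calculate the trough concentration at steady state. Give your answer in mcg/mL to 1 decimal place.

Over one 42-h interval, 42/48 ≈ 0.875 half-lives elapse, leaving f ≈ 0.5453 of each dose.
Each bolus raises the concentration by D/Vd = 1014/195 ≈ 5.200 mcg/mL.
Steady-state trough Cmin,ss = C₀·f/(1−f) ≈ 5.200 × 0.5453/0.4547 ≈ 6.236 mcg/mL.

6.2 mcg/mL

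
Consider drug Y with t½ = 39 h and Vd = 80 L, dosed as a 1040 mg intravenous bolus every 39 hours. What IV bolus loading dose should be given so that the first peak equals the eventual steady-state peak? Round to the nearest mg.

f = (1/2)^(39/39) ≈ 0.500000; accumulation ratio R = 1/(1−f) ≈ 2.00000.
Loading dose to hit Cmax,ss on first dose: D_load = D_maint·R ≈ 1040 × 2.00000 ≈ 2080.00 mg.

2080 mg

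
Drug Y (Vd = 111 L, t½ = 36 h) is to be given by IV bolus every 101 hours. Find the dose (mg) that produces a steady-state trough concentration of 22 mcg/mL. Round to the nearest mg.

τ/t½ = 101/36 ≈ 2.8056, so f = (1/2)^(101/36) ≈ 0.143035.
Cmin,ss = (D/Vd)·f/(1−f), so D = Cmin,ss·Vd·(1−f)/f.
D = 22 × 111 × (1−f)/f ≈ 22 × 111 × 5.99130 ≈ 14630.75 mg.

14631 mg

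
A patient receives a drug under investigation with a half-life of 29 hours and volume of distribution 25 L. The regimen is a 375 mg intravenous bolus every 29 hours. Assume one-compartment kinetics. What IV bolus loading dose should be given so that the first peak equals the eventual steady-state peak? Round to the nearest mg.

750 mg

f = (1/2)^(29/29) ≈ 0.500000; accumulation ratio R = 1/(1−f) ≈ 2.00000.
Loading dose to hit Cmax,ss on first dose: D_load = D_maint·R ≈ 375 × 2.00000 ≈ 750.00 mg.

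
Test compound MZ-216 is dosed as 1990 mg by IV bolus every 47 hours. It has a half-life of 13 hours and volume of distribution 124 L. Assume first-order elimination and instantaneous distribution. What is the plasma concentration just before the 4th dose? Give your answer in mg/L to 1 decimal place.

f = (1/2)^(τ/t½) = (1/2)^(47/13) ≈ 0.0816.
C₀ = D/Vd = 1990/124 ≈ 16.048 mg/L.
Before the 4th dose, 3 doses have been given. Superposition: Cmin = C₀·(f + f² + … + f^3).
≈ 16.048 × (0.0816 + 0.0067 + 0.0005) ≈ 16.048 × 0.0888 ≈ 1.425 mg/L.

1.4 mg/L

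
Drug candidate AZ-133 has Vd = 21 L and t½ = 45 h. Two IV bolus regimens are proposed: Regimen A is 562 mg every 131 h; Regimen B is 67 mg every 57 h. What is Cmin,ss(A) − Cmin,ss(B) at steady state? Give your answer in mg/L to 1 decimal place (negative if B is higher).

1.8 mg/L

Regimen A: f = (1/2)^(131/45) ≈ 0.1329; Cmin,ss = (562/21)·f/(1−f) ≈ 4.102 mg/L.
Regimen B: f = (1/2)^(57/45) ≈ 0.4156; Cmin,ss = (67/21)·f/(1−f) ≈ 2.269 mg/L.
Difference ≈ 4.102 − 2.269 ≈ 1.833 mg/L.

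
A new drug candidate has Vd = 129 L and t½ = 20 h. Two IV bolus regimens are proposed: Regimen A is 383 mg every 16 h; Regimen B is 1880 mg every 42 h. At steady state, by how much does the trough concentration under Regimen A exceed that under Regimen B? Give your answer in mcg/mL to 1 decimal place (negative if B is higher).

Regimen A: f = (1/2)^(16/20) ≈ 0.5743; Cmin,ss = (383/129)·f/(1−f) ≈ 4.005 mcg/mL.
Regimen B: f = (1/2)^(42/20) ≈ 0.2333; Cmin,ss = (1880/129)·f/(1−f) ≈ 4.435 mcg/mL.
Difference ≈ 4.005 − 4.435 ≈ -0.430 mcg/mL.

-0.4 mcg/mL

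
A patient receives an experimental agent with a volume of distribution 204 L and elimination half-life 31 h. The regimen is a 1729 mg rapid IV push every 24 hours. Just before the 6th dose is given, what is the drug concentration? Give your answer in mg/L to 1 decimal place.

11.1 mg/L

f = (1/2)^(τ/t½) = (1/2)^(24/31) ≈ 0.5847.
C₀ = D/Vd = 1729/204 ≈ 8.475 mg/L.
Before the 6th dose, 5 doses have been given. Superposition: Cmin = C₀·(f + f² + … + f^5).
≈ 8.475 × (0.5847 + 0.3419 + 0.1999 + 0.1169 + 0.0683) ≈ 8.475 × 1.3117 ≈ 11.117 mg/L.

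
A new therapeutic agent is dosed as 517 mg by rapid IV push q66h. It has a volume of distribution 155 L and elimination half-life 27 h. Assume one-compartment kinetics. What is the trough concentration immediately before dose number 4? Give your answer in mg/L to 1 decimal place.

0.7 mg/L

f = (1/2)^(τ/t½) = (1/2)^(66/27) ≈ 0.1837.
C₀ = D/Vd = 517/155 ≈ 3.335 mg/L.
Before the 4th dose, 3 doses have been given. Superposition: Cmin = C₀·(f + f² + … + f^3).
≈ 3.335 × (0.1837 + 0.0337 + 0.0062) ≈ 3.335 × 0.2236 ≈ 0.746 mg/L.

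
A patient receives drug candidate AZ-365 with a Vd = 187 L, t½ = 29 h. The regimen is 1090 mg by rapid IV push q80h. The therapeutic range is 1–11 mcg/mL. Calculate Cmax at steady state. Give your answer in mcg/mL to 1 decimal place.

6.8 mcg/mL

k = ln2/t½ = ln2/29 ≈ 0.023902 h⁻¹; fraction remaining f = e^(−kτ) = e^(−0.023902×80) ≈ 0.1478.
Accumulation ratio R = 1/(1 − f) ≈ 1/0.8522 ≈ 1.1734.
Each bolus raises the concentration by D/Vd = 1090/187 ≈ 5.829 mcg/mL.
Steady-state peak Cmax,ss = C₀·R ≈ 5.829 × 1.1734 ≈ 6.840 mcg/mL.
Peak 6.8 mcg/mL vs MTC 11 mcg/mL: below toxic threshold.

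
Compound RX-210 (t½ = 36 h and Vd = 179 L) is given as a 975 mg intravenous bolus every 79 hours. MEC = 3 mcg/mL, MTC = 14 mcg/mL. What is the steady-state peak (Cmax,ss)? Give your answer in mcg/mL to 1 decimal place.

Over one 79-h interval, 79/36 ≈ 2.1944 half-lives elapse, leaving f ≈ 0.2185 of each dose.
At steady state, accumulation factor R = 1/(1 − e^(−kτ)) ≈ 1.2796.
Each bolus raises the concentration by D/Vd = 975/179 ≈ 5.447 mcg/mL.
Steady-state peak Cmax,ss = C₀·R ≈ 5.447 × 1.2796 ≈ 6.970 mcg/mL.
Peak 7.0 mcg/mL vs MTC 14 mcg/mL: below toxic threshold.

7.0 mcg/mL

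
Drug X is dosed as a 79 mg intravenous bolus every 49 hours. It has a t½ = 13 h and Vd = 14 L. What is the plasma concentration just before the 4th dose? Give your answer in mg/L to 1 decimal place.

f = (1/2)^(τ/t½) = (1/2)^(49/13) ≈ 0.0733.
C₀ = D/Vd = 79/14 ≈ 5.643 mg/L.
Before the 4th dose, 3 doses have been given. Superposition: Cmin = C₀·(f + f² + … + f^3).
≈ 5.643 × (0.0733 + 0.0054 + 0.0004) ≈ 5.643 × 0.0791 ≈ 0.446 mg/L.

0.4 mg/L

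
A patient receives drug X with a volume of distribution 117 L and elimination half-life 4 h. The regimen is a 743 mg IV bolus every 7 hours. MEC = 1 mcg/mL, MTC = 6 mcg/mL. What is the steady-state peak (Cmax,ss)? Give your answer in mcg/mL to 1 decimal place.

Over one 7-h interval, 7/4 ≈ 1.75 half-lives elapse, leaving f ≈ 0.2973 of each dose.
Accumulation ratio R = 1/(1 − f) ≈ 1/0.7027 ≈ 1.4231.
Each bolus raises the concentration by D/Vd = 743/117 ≈ 6.350 mcg/mL.
Steady-state peak Cmax,ss = C₀·R ≈ 6.350 × 1.4231 ≈ 9.037 mcg/mL.
Peak 9.0 mcg/mL vs MTC 6 mcg/mL: exceeds toxic threshold.

9.0 mcg/mL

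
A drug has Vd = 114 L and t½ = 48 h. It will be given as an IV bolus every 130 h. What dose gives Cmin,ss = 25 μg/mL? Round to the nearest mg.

τ/t½ = 130/48 ≈ 2.7083, so f = (1/2)^(130/48) ≈ 0.153007.
Cmin,ss = (D/Vd)·f/(1−f), so D = Cmin,ss·Vd·(1−f)/f.
D = 25 × 114 × (1−f)/f ≈ 25 × 114 × 5.53565 ≈ 15776.60 mg.

15777 mg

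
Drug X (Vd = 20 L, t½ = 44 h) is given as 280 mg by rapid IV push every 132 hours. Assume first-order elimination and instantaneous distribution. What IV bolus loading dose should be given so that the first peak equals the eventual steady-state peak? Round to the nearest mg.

f = (1/2)^(132/44) ≈ 0.125000; accumulation ratio R = 1/(1−f) ≈ 1.14286.
Loading dose to hit Cmax,ss on first dose: D_load = D_maint·R ≈ 280 × 1.14286 ≈ 320.00 mg.

320 mg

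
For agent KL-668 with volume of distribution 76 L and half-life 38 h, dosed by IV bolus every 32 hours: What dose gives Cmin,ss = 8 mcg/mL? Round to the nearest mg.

482 mg

τ/t½ = 32/38 ≈ 0.84211, so f = (1/2)^(32/38) ≈ 0.557829.
Cmin,ss = (D/Vd)·f/(1−f), so D = Cmin,ss·Vd·(1−f)/f.
D = 8 × 76 × (1−f)/f ≈ 8 × 76 × 0.79266 ≈ 481.94 mg.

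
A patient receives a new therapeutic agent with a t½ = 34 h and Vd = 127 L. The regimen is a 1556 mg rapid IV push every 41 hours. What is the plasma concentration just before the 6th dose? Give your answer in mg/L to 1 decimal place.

f = (1/2)^(τ/t½) = (1/2)^(41/34) ≈ 0.4335.
C₀ = D/Vd = 1556/127 ≈ 12.252 mg/L.
Before the 6th dose, 5 doses have been given. Superposition: Cmin = C₀·(f + f² + … + f^5).
≈ 12.252 × (0.4335 + 0.1879 + 0.0815 + 0.0353 + 0.0153) ≈ 12.252 × 0.7535 ≈ 9.232 mg/L.

9.2 mg/L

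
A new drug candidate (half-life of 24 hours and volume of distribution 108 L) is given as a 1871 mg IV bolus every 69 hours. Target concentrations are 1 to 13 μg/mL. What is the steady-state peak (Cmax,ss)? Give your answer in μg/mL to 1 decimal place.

20.1 μg/mL

τ/t½ = 69/24 ≈ 2.875, so fraction remaining f = (1/2)^(69/24) ≈ 0.1363.
At steady state, accumulation factor R = 1/(1 − e^(−kτ)) ≈ 1.1578.
Each bolus raises the concentration by D/Vd = 1871/108 ≈ 17.324 μg/mL.
Steady-state peak Cmax,ss = C₀·R ≈ 17.324 × 1.1578 ≈ 20.058 μg/mL.
Peak 20.1 μg/mL vs MTC 13 μg/mL: exceeds toxic threshold.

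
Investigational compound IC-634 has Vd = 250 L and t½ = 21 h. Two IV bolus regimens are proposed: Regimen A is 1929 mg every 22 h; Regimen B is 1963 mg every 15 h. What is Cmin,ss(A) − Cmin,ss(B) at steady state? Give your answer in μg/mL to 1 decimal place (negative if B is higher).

-5.0 μg/mL

Regimen A: f = (1/2)^(22/21) ≈ 0.4838; Cmin,ss = (1929/250)·f/(1−f) ≈ 7.232 μg/mL.
Regimen B: f = (1/2)^(15/21) ≈ 0.6095; Cmin,ss = (1963/250)·f/(1−f) ≈ 12.256 μg/mL.
Difference ≈ 7.232 − 12.256 ≈ -5.024 μg/mL.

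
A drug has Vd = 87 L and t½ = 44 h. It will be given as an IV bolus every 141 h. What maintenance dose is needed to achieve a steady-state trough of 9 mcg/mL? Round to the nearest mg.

τ/t½ = 141/44 ≈ 3.2045, so f = (1/2)^(141/44) ≈ 0.108477.
Cmin,ss = (D/Vd)·f/(1−f), so D = Cmin,ss·Vd·(1−f)/f.
D = 9 × 87 × (1−f)/f ≈ 9 × 87 × 8.21854 ≈ 6435.12 mg.

6435 mg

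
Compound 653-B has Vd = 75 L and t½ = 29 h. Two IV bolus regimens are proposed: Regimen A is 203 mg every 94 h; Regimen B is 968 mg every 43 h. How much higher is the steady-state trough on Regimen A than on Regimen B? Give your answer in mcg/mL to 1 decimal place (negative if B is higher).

Regimen A: f = (1/2)^(94/29) ≈ 0.1057; Cmin,ss = (203/75)·f/(1−f) ≈ 0.320 mcg/mL.
Regimen B: f = (1/2)^(43/29) ≈ 0.3578; Cmin,ss = (968/75)·f/(1−f) ≈ 7.191 mcg/mL.
Difference ≈ 0.320 − 7.191 ≈ -6.871 mcg/mL.

-6.9 mcg/mL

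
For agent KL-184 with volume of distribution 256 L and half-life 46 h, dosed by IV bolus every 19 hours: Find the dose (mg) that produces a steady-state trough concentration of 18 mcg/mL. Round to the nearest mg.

τ/t½ = 19/46 ≈ 0.41304, so f = (1/2)^(19/46) ≈ 0.751037.
Cmin,ss = (D/Vd)·f/(1−f), so D = Cmin,ss·Vd·(1−f)/f.
D = 18 × 256 × (1−f)/f ≈ 18 × 256 × 0.33149 ≈ 1527.51 mg.

1528 mg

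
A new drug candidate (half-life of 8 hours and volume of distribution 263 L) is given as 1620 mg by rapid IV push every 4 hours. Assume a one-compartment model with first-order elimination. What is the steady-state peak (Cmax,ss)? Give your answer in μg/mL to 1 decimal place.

τ/t½ = 4/8 ≈ 0.5, so fraction remaining f = (1/2)^(4/8) ≈ 0.7071.
At steady state, accumulation factor R = 1/(1 − e^(−kτ)) ≈ 3.4141.
Single-dose peak C₀ = D/Vd = 1620/263 ≈ 6.160 μg/mL.
Cmax,ss = C₀/(1 − f) ≈ 6.160/0.2929 ≈ 21.031 μg/mL.

21.0 μg/mL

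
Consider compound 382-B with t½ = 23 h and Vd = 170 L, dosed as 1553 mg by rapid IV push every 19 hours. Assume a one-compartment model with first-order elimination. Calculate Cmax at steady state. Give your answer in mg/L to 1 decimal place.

21.0 mg/L

k = ln2/t½ = ln2/23 ≈ 0.030137 h⁻¹; fraction remaining f = e^(−kτ) = e^(−0.030137×19) ≈ 0.5641.
At steady state, accumulation factor R = 1/(1 − e^(−kτ)) ≈ 2.2941.
Single-dose peak C₀ = D/Vd = 1553/170 ≈ 9.135 mg/L.
Steady-state peak Cmax,ss = C₀·R ≈ 9.135 × 2.2941 ≈ 20.957 mg/L.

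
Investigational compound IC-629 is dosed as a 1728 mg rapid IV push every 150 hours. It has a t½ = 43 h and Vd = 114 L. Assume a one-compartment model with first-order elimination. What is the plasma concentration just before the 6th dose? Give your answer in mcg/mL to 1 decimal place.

1.5 mcg/mL

f = (1/2)^(τ/t½) = (1/2)^(150/43) ≈ 0.0891.
C₀ = D/Vd = 1728/114 ≈ 15.158 mcg/mL.
Before the 6th dose, 5 doses have been given. Superposition: Cmin = C₀·(f + f² + … + f^5).
≈ 15.158 × (0.0891 + 0.0079 + 0.0007 + 0.0001 + 0.0000) ≈ 15.158 × 0.0978 ≈ 1.482 mcg/mL.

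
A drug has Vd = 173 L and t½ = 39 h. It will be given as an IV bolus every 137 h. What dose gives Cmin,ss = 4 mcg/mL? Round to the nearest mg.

7207 mg

τ/t½ = 137/39 ≈ 3.5128, so f = (1/2)^(137/39) ≈ 0.087606.
Cmin,ss = (D/Vd)·f/(1−f), so D = Cmin,ss·Vd·(1−f)/f.
D = 4 × 173 × (1−f)/f ≈ 4 × 173 × 10.41474 ≈ 7207.00 mg.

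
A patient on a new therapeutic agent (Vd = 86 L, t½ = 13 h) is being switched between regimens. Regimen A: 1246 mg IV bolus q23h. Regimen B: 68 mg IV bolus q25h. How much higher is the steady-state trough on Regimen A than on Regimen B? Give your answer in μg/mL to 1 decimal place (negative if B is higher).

5.7 μg/mL

Regimen A: f = (1/2)^(23/13) ≈ 0.2934; Cmin,ss = (1246/86)·f/(1−f) ≈ 6.016 μg/mL.
Regimen B: f = (1/2)^(25/13) ≈ 0.2637; Cmin,ss = (68/86)·f/(1−f) ≈ 0.283 μg/mL.
Difference ≈ 6.016 − 0.283 ≈ 5.733 μg/mL.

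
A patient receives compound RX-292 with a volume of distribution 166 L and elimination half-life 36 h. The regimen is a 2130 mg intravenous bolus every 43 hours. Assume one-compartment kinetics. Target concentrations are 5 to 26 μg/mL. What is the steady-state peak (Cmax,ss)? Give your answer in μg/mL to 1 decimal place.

k = ln2/t½ = ln2/36 ≈ 0.019254 h⁻¹; fraction remaining f = e^(−kτ) = e^(−0.019254×43) ≈ 0.4370.
At steady state, accumulation factor R = 1/(1 − e^(−kτ)) ≈ 1.7762.
Single-dose peak C₀ = D/Vd = 2130/166 ≈ 12.831 μg/mL.
Steady-state peak Cmax,ss = C₀·R ≈ 12.831 × 1.7762 ≈ 22.790 μg/mL.
Peak 22.8 μg/mL vs MTC 26 μg/mL: below toxic threshold.

22.8 μg/mL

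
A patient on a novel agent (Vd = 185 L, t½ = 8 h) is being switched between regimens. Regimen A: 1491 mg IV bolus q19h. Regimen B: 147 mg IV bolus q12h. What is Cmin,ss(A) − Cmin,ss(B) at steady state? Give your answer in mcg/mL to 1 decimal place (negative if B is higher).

1.5 mcg/mL

Regimen A: f = (1/2)^(19/8) ≈ 0.1928; Cmin,ss = (1491/185)·f/(1−f) ≈ 1.925 mcg/mL.
Regimen B: f = (1/2)^(12/8) ≈ 0.3536; Cmin,ss = (147/185)·f/(1−f) ≈ 0.435 mcg/mL.
Difference ≈ 1.925 − 0.435 ≈ 1.490 mcg/mL.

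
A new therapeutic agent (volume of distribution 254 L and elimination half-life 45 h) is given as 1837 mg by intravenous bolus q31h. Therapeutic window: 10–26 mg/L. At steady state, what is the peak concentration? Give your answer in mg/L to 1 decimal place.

19.0 mg/L

τ/t½ = 31/45 ≈ 0.68889, so fraction remaining f = (1/2)^(31/45) ≈ 0.6203.
Accumulation ratio R = 1/(1 − f) ≈ 1/0.3797 ≈ 2.6337.
Single-dose peak C₀ = D/Vd = 1837/254 ≈ 7.232 mg/L.
Steady-state peak Cmax,ss = C₀·R ≈ 7.232 × 2.6337 ≈ 19.047 mg/L.
Peak 19.0 mg/L vs MTC 26 mg/L: below toxic threshold.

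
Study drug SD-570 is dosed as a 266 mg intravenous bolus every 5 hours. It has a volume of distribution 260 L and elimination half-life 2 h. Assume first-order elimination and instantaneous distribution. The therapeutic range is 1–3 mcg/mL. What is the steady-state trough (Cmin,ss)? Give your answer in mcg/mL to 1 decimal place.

k = ln2/t½ = ln2/2 ≈ 0.346574 h⁻¹; fraction remaining f = e^(−kτ) = e^(−0.346574×5) ≈ 0.1768.
At steady state, accumulation factor R = 1/(1 − e^(−kτ)) ≈ 1.2148.
Each bolus raises the concentration by D/Vd = 266/260 ≈ 1.023 mcg/mL.
Steady-state peak Cmax,ss = C₀·R ≈ 1.023 × 1.2148 ≈ 1.243 mcg/mL.
One interval later, Cmin,ss = Cmax,ss·e^(−kτ) ≈ 1.243 × 0.1768 ≈ 0.220 mcg/mL.
Trough 0.2 mcg/mL vs MEC 1 mcg/mL: subtherapeutic.

0.2 mcg/mL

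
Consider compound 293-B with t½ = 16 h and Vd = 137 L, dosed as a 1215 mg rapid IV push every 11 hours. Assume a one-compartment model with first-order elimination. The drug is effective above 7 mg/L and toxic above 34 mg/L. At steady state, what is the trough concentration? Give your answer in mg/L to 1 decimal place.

14.5 mg/L

Over one 11-h interval, 11/16 ≈ 0.6875 half-lives elapse, leaving f ≈ 0.6209 of each dose.
At steady state, accumulation factor R = 1/(1 − e^(−kτ)) ≈ 2.6378.
Each bolus raises the concentration by D/Vd = 1215/137 ≈ 8.869 mg/L.
Steady-state peak Cmax,ss = C₀·R ≈ 8.869 × 2.6378 ≈ 23.395 mg/L.
One interval later, Cmin,ss = Cmax,ss·e^(−kτ) ≈ 23.395 × 0.6209 ≈ 14.526 mg/L.
Trough 14.5 mg/L vs MEC 7 mg/L: adequate.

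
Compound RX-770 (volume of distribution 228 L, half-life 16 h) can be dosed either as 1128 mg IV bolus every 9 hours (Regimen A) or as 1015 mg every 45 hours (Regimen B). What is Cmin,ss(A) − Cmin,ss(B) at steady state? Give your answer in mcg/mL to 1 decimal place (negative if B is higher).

9.6 mcg/mL

Regimen A: f = (1/2)^(9/16) ≈ 0.6771; Cmin,ss = (1128/228)·f/(1−f) ≈ 10.374 mcg/mL.
Regimen B: f = (1/2)^(45/16) ≈ 0.1423; Cmin,ss = (1015/228)·f/(1−f) ≈ 0.739 mcg/mL.
Difference ≈ 10.374 − 0.739 ≈ 9.635 mcg/mL.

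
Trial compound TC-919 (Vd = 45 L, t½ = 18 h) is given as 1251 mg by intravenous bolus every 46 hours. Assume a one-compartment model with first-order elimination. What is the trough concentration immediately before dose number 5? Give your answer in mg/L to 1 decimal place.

f = (1/2)^(τ/t½) = (1/2)^(46/18) ≈ 0.1701.
C₀ = D/Vd = 1251/45 ≈ 27.800 mg/L.
Before the 5th dose, 4 doses have been given. Superposition: Cmin = C₀·(f + f² + … + f^4).
≈ 27.800 × (0.1701 + 0.0289 + 0.0049 + 0.0008) ≈ 27.800 × 0.2047 ≈ 5.691 mg/L.

5.7 mg/L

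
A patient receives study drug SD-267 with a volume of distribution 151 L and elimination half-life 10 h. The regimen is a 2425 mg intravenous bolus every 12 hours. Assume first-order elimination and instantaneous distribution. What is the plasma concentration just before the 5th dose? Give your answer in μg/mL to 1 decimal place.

f = (1/2)^(τ/t½) = (1/2)^(12/10) ≈ 0.4353.
C₀ = D/Vd = 2425/151 ≈ 16.060 μg/mL.
Before the 5th dose, 4 doses have been given. Superposition: Cmin = C₀·(f + f² + … + f^4).
≈ 16.060 × (0.4353 + 0.1895 + 0.0825 + 0.0359) ≈ 16.060 × 0.7432 ≈ 11.936 μg/mL.

11.9 μg/mL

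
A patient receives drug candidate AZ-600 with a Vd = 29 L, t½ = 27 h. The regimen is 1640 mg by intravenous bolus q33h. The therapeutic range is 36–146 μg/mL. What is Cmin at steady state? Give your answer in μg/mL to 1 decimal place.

42.4 μg/mL

k = ln2/t½ = ln2/27 ≈ 0.025672 h⁻¹; fraction remaining f = e^(−kτ) = e^(−0.025672×33) ≈ 0.4286.
Accumulation ratio R = 1/(1 − f) ≈ 1/0.5714 ≈ 1.7501.
Single-dose peak C₀ = D/Vd = 1640/29 ≈ 56.552 μg/mL.
Cmax,ss = C₀/(1 − f) ≈ 56.552/0.5714 ≈ 98.971 μg/mL.
One interval later, Cmin,ss = Cmax,ss·e^(−kτ) ≈ 98.971 × 0.4286 ≈ 42.419 μg/mL.
Trough 42.4 μg/mL vs MEC 36 μg/mL: adequate.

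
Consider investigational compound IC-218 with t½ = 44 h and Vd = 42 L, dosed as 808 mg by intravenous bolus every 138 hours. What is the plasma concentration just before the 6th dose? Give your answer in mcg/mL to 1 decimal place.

2.5 mcg/mL

f = (1/2)^(τ/t½) = (1/2)^(138/44) ≈ 0.1137.
C₀ = D/Vd = 808/42 ≈ 19.238 mcg/mL.
Before the 6th dose, 5 doses have been given. Superposition: Cmin = C₀·(f + f² + … + f^5).
≈ 19.238 × (0.1137 + 0.0129 + 0.0015 + 0.0002 + 0.0000) ≈ 19.238 × 0.1283 ≈ 2.468 mcg/mL.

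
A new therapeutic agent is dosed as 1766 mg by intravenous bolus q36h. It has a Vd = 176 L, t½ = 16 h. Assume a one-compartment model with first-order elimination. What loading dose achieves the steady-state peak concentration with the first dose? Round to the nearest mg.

2236 mg

f = (1/2)^(36/16) ≈ 0.210224; accumulation ratio R = 1/(1−f) ≈ 1.26618.
Loading dose to hit Cmax,ss on first dose: D_load = D_maint·R ≈ 1766 × 1.26618 ≈ 2236.07 mg.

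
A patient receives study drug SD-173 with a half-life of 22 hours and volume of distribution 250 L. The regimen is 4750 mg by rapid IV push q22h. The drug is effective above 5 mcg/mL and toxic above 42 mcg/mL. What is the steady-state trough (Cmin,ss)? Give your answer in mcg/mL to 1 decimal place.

τ = 22 h = 1 half-life, so f = (1/2)^1 = 0.5.
At steady state, R = 1/(1 − 0.5) = 2/1.
Single-dose peak C₀ = D/Vd = 4750/250 = 19 mcg/mL.
Steady-state peak Cmax,ss = C₀·R = 19 × 2/1 ≈ 38.000 mcg/mL.
Steady-state trough Cmin,ss = Cmax,ss·f ≈ 38.000 × 0.5 ≈ 19.000 mcg/mL.
Trough 19.0 mcg/mL vs MEC 5 mcg/mL: adequate.

19.0 mcg/mL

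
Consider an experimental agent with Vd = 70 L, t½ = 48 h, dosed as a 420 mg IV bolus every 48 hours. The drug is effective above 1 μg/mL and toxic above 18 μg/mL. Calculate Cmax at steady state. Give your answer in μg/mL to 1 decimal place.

12.0 μg/mL

τ = 48 h = 1 half-life, so f = (1/2)^1 = 0.5.
At steady state, R = 1/(1 − 0.5) = 2/1.
Single-dose peak C₀ = D/Vd = 420/70 = 6 μg/mL.
Steady-state peak Cmax,ss = C₀·R = 6 × 2/1 ≈ 12.000 μg/mL.
Peak 12.0 μg/mL vs MTC 18 μg/mL: below toxic threshold.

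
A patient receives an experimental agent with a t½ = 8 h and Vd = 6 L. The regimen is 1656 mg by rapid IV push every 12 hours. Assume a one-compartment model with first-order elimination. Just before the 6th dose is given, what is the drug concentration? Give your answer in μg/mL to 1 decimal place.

150.1 μg/mL

f = (1/2)^(τ/t½) = (1/2)^(12/8) ≈ 0.3536.
C₀ = D/Vd = 1656/6 ≈ 276.000 μg/mL.
Before the 6th dose, 5 doses have been given. Superposition: Cmin = C₀·(f + f² + … + f^5).
≈ 276.000 × (0.3536 + 0.1250 + 0.0442 + 0.0156 + 0.0055) ≈ 276.000 × 0.5439 ≈ 150.116 μg/mL.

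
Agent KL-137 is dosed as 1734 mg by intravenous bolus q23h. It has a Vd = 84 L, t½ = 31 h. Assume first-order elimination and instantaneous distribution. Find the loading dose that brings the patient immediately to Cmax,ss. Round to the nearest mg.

4313 mg

f = (1/2)^(23/31) ≈ 0.597937; accumulation ratio R = 1/(1−f) ≈ 2.48717.
Loading dose to hit Cmax,ss on first dose: D_load = D_maint·R ≈ 1734 × 2.48717 ≈ 4312.75 mg.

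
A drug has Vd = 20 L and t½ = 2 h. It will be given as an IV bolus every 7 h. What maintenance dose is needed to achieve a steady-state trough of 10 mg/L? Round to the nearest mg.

τ/t½ = 7/2 ≈ 3.5, so f = (1/2)^(7/2) ≈ 0.088388.
Cmin,ss = (D/Vd)·f/(1−f), so D = Cmin,ss·Vd·(1−f)/f.
D = 10 × 20 × (1−f)/f ≈ 10 × 20 × 10.31375 ≈ 2062.75 mg.

2063 mg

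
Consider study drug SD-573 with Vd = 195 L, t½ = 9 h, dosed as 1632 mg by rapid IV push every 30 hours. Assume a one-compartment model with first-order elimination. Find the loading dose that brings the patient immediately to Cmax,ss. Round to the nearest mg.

1812 mg

f = (1/2)^(30/9) ≈ 0.099213; accumulation ratio R = 1/(1−f) ≈ 1.11014.
Loading dose to hit Cmax,ss on first dose: D_load = D_maint·R ≈ 1632 × 1.11014 ≈ 1811.75 mg.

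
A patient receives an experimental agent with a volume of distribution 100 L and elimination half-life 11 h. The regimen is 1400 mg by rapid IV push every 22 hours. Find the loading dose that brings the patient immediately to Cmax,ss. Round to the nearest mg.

f = (1/2)^(22/11) ≈ 0.250000; accumulation ratio R = 1/(1−f) ≈ 1.33333.
Loading dose to hit Cmax,ss on first dose: D_load = D_maint·R ≈ 1400 × 1.33333 ≈ 1866.66 mg.

1867 mg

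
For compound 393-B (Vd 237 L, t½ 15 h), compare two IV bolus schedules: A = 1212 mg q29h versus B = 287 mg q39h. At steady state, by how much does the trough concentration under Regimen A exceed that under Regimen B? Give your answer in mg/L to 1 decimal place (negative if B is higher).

1.6 mg/L

Regimen A: f = (1/2)^(29/15) ≈ 0.2618; Cmin,ss = (1212/237)·f/(1−f) ≈ 1.814 mg/L.
Regimen B: f = (1/2)^(39/15) ≈ 0.1649; Cmin,ss = (287/237)·f/(1−f) ≈ 0.239 mg/L.
Difference ≈ 1.814 − 0.239 ≈ 1.575 mg/L.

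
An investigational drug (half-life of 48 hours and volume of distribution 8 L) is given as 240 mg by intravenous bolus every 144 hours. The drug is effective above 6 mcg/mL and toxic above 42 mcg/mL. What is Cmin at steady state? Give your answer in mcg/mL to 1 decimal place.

4.3 mcg/mL

The dosing interval is 3 half-lives, so f = 2^(−3) = 0.125.
Accumulation ratio R = 1/(1 − f) = 1/0.875 = 8/7.
Single-dose peak C₀ = D/Vd = 240/8 = 30 mcg/mL.
Steady-state peak Cmax,ss = C₀·R = 30 × 8/7 ≈ 34.286 mcg/mL.
Steady-state trough Cmin,ss = Cmax,ss·f ≈ 34.286 × 0.125 ≈ 4.286 mcg/mL.
Trough 4.3 mcg/mL vs MEC 6 mcg/mL: subtherapeutic.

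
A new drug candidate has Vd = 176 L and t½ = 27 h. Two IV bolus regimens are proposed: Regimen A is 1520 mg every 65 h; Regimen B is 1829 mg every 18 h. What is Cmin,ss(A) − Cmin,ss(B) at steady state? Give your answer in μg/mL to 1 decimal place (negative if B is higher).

Regimen A: f = (1/2)^(65/27) ≈ 0.1885; Cmin,ss = (1520/176)·f/(1−f) ≈ 2.006 μg/mL.
Regimen B: f = (1/2)^(18/27) ≈ 0.6300; Cmin,ss = (1829/176)·f/(1−f) ≈ 17.695 μg/mL.
Difference ≈ 2.006 − 17.695 ≈ -15.689 μg/mL.

-15.7 μg/mL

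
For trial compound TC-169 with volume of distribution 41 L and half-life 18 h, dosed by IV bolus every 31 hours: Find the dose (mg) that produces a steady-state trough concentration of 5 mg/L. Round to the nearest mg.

τ/t½ = 31/18 ≈ 1.7222, so f = (1/2)^(31/18) ≈ 0.303082.
Cmin,ss = (D/Vd)·f/(1−f), so D = Cmin,ss·Vd·(1−f)/f.
D = 5 × 41 × (1−f)/f ≈ 5 × 41 × 2.29944 ≈ 471.39 mg.

471 mg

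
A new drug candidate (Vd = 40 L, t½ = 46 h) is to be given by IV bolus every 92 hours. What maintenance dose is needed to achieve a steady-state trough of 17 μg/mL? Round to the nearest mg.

2040 mg

τ/t½ = 92/46 ≈ 2, so f = (1/2)^(92/46) ≈ 0.250000.
Cmin,ss = (D/Vd)·f/(1−f), so D = Cmin,ss·Vd·(1−f)/f.
D = 17 × 40 × (1−f)/f ≈ 17 × 40 × 3.00000 ≈ 2040.00 mg.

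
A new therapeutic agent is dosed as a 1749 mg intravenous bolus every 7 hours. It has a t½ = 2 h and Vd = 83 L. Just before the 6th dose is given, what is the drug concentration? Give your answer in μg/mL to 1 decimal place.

2.0 μg/mL

f = (1/2)^(τ/t½) = (1/2)^(7/2) ≈ 0.0884.
C₀ = D/Vd = 1749/83 ≈ 21.072 μg/mL.
Before the 6th dose, 5 doses have been given. Superposition: Cmin = C₀·(f + f² + … + f^5).
≈ 21.072 × (0.0884 + 0.0078 + 0.0007 + 0.0001 + 0.0000) ≈ 21.072 × 0.0970 ≈ 2.044 μg/mL.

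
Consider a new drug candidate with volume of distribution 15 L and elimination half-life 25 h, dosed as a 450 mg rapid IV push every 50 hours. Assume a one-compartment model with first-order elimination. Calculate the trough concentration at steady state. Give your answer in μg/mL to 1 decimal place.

10.0 μg/mL

The dosing interval is 2 half-lives, so f = 2^(−2) = 0.25.
Accumulation ratio R = 1/(1 − f) = 1/0.75 = 4/3.
Single-dose peak C₀ = D/Vd = 450/15 = 30 μg/mL.
Steady-state peak Cmax,ss = C₀·R = 30 × 4/3 ≈ 40.000 μg/mL.
Steady-state trough Cmin,ss = Cmax,ss·f ≈ 40.000 × 0.25 ≈ 10.000 μg/mL.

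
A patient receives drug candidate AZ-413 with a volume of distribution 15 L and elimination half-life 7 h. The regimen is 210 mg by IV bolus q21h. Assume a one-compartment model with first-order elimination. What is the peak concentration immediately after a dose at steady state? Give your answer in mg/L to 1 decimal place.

The dosing interval is 3 half-lives, so f = 2^(−3) = 0.125.
Accumulation ratio R = 1/(1 − f) = 1/0.875 = 8/7.
Single-dose peak C₀ = D/Vd = 210/15 = 14 mg/L.
Steady-state peak Cmax,ss = C₀·R = 14 × 8/7 ≈ 16.000 mg/L.

16.0 mg/L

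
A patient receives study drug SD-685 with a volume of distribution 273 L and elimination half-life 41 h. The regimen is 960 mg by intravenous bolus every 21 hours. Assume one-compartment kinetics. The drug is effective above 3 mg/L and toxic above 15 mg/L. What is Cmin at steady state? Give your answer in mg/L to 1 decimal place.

8.3 mg/L

τ/t½ = 21/41 ≈ 0.5122, so fraction remaining f = (1/2)^(21/41) ≈ 0.7012.
Accumulation ratio R = 1/(1 − f) ≈ 1/0.2988 ≈ 3.3467.
Each bolus raises the concentration by D/Vd = 960/273 ≈ 3.516 mg/L.
Steady-state peak Cmax,ss = C₀·R ≈ 3.516 × 3.3467 ≈ 11.767 mg/L.
One interval later, Cmin,ss = Cmax,ss·e^(−kτ) ≈ 11.767 × 0.7012 ≈ 8.251 mg/L.
Trough 8.3 mg/L vs MEC 3 mg/L: adequate.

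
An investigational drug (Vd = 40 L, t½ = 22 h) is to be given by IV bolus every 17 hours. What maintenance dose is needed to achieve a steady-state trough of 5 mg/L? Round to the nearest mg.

142 mg

τ/t½ = 17/22 ≈ 0.77273, so f = (1/2)^(17/22) ≈ 0.585310.
Cmin,ss = (D/Vd)·f/(1−f), so D = Cmin,ss·Vd·(1−f)/f.
D = 5 × 40 × (1−f)/f ≈ 5 × 40 × 0.70850 ≈ 141.70 mg.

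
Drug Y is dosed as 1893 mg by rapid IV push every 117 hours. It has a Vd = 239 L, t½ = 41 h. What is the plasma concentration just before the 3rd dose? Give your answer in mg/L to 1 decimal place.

f = (1/2)^(τ/t½) = (1/2)^(117/41) ≈ 0.1383.
C₀ = D/Vd = 1893/239 ≈ 7.921 mg/L.
Before the 3rd dose, 2 doses have been given. Superposition: Cmin = C₀·(f + f²).
≈ 7.921 × (0.1383 + 0.0191) ≈ 7.921 × 0.1574 ≈ 1.247 mg/L.

1.2 mg/L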